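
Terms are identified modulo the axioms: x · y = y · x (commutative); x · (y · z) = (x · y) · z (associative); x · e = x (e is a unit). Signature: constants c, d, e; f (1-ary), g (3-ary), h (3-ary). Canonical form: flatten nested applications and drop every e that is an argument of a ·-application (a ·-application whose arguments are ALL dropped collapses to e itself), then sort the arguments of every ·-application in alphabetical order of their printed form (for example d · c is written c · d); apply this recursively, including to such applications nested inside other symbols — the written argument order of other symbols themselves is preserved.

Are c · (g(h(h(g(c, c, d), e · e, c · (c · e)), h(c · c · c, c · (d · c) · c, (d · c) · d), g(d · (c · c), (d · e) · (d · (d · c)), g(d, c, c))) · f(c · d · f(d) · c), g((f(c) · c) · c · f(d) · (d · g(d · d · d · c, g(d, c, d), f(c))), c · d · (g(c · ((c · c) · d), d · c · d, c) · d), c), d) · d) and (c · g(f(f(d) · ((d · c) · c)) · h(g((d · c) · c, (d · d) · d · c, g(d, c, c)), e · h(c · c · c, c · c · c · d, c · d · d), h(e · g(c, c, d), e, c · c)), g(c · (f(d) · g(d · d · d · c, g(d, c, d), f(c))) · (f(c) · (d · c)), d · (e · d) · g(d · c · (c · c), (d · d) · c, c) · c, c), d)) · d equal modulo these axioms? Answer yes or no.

Left:  c · (g(h(h(g(c, c, d), e · e, c · (c · e)), h(c · c · c, c · (d · c) · c, (d · c) · d), g(d · (c · c), (d · e) · (d · (d · c)), g(d, c, c))) · f(c · d · f(d) · c), g((f(c) · c) · c · f(d) · (d · g(d · d · d · c, g(d, c, d), f(c))), c · d · (g(c · ((c · c) · d), d · c · d, c) · d), c), d) · d)
  Merge nested applications:  c · g(h(h(g(c, c, d), e · e, c · (c · e)), h(c · c · c, c · (d · c) · c, (d · c) · d), g(d · (c · c), (d · e) · (d · (d · c)), g(d, c, c))) · f(c · d · f(d) · c), g((f(c) · c) · c · f(d) · (d · g(d · d · d · c, g(d, c, d), f(c))), c · d · (g(c · ((c · c) · d), d · c · d, c) · d), c), d) · d
  Simplify inside:  g(h(h(g(c, c, d), e · e, c · (c · e)), h(c · c · c, c · (d · c) · c, (d · c) · d), g(d · (c · c), (d · e) · (d · (d · c)), g(d, c, c))) · f(c · d · f(d) · c), g((f(c) · c) · c · f(d) · (d · g(d · d · d · c, g(d, c, d), f(c))), c · d · (g(c · ((c · c) · d), d · c · d, c) · d), c), d)  →  g(f(c · c · d · f(d)) · h(h(g(c, c, d), e, c · c), h(c · c · c, c · c · c · d, c · d · d), g(c · c · d, c · d · d · d, g(d, c, c))), g(c · c · d · f(c) · f(d) · g(c · d · d · d, g(d, c, d), f(c)), c · d · d · g(c · c · c · d, c · d · d, c), c), d)
  Order the arguments:  c · d · g(f(c · c · d · f(d)) · h(h(g(c, c, d), e, c · c), h(c · c · c, c · c · c · d, c · d · d), g(c · c · d, c · d · d · d, g(d, c, c))), g(c · c · d · f(c) · f(d) · g(c · d · d · d, g(d, c, d), f(c)), c · d · d · g(c · c · c · d, c · d · d, c), c), d)
Right:  (c · g(f(f(d) · ((d · c) · c)) · h(g((d · c) · c, (d · d) · d · c, g(d, c, c)), e · h(c · c · c, c · c · c · d, c · d · d), h(e · g(c, c, d), e, c · c)), g(c · (f(d) · g(d · d · d · c, g(d, c, d), f(c))) · (f(c) · (d · c)), d · (e · d) · g(d · c · (c · c), (d · d) · c, c) · c, c), d)) · d
  Un-nest:  c · g(f(f(d) · ((d · c) · c)) · h(g((d · c) · c, (d · d) · d · c, g(d, c, c)), e · h(c · c · c, c · c · c · d, c · d · d), h(e · g(c, c, d), e, c · c)), g(c · (f(d) · g(d · d · d · c, g(d, c, d), f(c))) · (f(c) · (d · c)), d · (e · d) · g(d · c · (c · c), (d · d) · c, c) · c, c), d) · d
  Simplify inside:  g(f(f(d) · ((d · c) · c)) · h(g((d · c) · c, (d · d) · d · c, g(d, c, c)), e · h(c · c · c, c · c · c · d, c · d · d), h(e · g(c, c, d), e, c · c)), g(c · (f(d) · g(d · d · d · c, g(d, c, d), f(c))) · (f(c) · (d · c)), d · (e · d) · g(d · c · (c · c), (d · d) · c, c) · c, c), d)  →  g(f(c · c · d · f(d)) · h(g(c · c · d, c · d · d · d, g(d, c, c)), h(c · c · c, c · c · c · d, c · d · d), h(g(c, c, d), e, c · c)), g(c · c · d · f(c) · f(d) · g(c · d · d · d, g(d, c, d), f(c)), c · d · d · g(c · c · c · d, c · d · d, c), c), d)
  Sort:  c · d · g(f(c · c · d · f(d)) · h(g(c · c · d, c · d · d · d, g(d, c, c)), h(c · c · c, c · c · c · d, c · d · d), h(g(c, c, d), e, c · c)), g(c · c · d · f(c) · f(d) · g(c · d · d · d, g(d, c, d), f(c)), c · d · d · g(c · c · c · d, c · d · d, c), c), d)

Answer: no — c · d · g(f(c · c · d · f(d)) · h(h(g(c, c, d), e, c · c), h(c · c · c, c · c · c · d, c · d · d), g(c · c · d, c · d · d · d, g(d, c, c))), g(c · c · d · f(c) · f(d) · g(c · d · d · d, g(d, c, d), f(c)), c · d · d · g(c · c · c · d, c · d · d, c), c), d) vs c · d · g(f(c · c · d · f(d)) · h(g(c · c · d, c · d · d · d, g(d, c, c)), h(c · c · c, c · c · c · d, c · d · d), h(g(c, c, d), e, c · c)), g(c · c · d · f(c) · f(d) · g(c · d · d · d, g(d, c, d), f(c)), c · d · d · g(c · c · c · d, c · d · d, c), c), d)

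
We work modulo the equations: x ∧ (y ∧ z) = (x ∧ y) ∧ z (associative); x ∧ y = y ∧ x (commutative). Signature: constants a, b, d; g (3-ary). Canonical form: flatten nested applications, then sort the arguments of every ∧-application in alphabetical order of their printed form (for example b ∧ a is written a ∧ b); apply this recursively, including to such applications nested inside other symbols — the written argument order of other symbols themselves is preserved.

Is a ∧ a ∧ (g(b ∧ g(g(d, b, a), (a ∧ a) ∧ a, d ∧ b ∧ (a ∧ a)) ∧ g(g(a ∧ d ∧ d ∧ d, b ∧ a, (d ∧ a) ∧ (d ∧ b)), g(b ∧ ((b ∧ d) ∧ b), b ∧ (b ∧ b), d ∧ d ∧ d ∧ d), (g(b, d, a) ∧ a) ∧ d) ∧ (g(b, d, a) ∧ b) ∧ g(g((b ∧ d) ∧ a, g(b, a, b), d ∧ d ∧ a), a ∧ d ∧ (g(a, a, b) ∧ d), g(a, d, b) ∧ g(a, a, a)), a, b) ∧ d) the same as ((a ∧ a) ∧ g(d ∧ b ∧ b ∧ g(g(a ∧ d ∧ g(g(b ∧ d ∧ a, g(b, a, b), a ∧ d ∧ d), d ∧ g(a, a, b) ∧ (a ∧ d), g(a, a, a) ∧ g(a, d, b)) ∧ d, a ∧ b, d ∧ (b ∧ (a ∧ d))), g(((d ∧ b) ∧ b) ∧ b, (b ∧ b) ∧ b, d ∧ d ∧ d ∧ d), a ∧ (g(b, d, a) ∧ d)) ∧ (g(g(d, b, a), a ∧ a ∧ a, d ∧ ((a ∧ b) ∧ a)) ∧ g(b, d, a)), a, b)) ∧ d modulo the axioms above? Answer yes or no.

Answer: no — a ∧ a ∧ d ∧ g(b ∧ b ∧ g(b, d, a) ∧ g(g(a ∧ b ∧ d, g(b, a, b), a ∧ d ∧ d), a ∧ d ∧ d ∧ g(a, a, b), g(a, a, a) ∧ g(a, d, b)) ∧ g(g(a ∧ d ∧ d ∧ d, a ∧ b, a ∧ b ∧ d ∧ d), g(b ∧ b ∧ b ∧ d, b ∧ b ∧ b, d ∧ d ∧ d ∧ d), a ∧ d ∧ g(b, d, a)) ∧ g(g(d, b, a), a ∧ a ∧ a, a ∧ a ∧ b ∧ d), a, b) vs a ∧ a ∧ d ∧ g(b ∧ b ∧ d ∧ g(b, d, a) ∧ g(g(a ∧ d ∧ d ∧ g(g(a ∧ b ∧ d, g(b, a, b), a ∧ d ∧ d), a ∧ d ∧ d ∧ g(a, a, b), g(a, a, a) ∧ g(a, d, b)), a ∧ b, a ∧ b ∧ d ∧ d), g(b ∧ b ∧ b ∧ d, b ∧ b ∧ b, d ∧ d ∧ d ∧ d), a ∧ d ∧ g(b, d, a)) ∧ g(g(d, b, a), a ∧ a ∧ a, a ∧ a ∧ b ∧ d), a, b)

Derivation:
Left:  a ∧ a ∧ (g(b ∧ g(g(d, b, a), (a ∧ a) ∧ a, d ∧ b ∧ (a ∧ a)) ∧ g(g(a ∧ d ∧ d ∧ d, b ∧ a, (d ∧ a) ∧ (d ∧ b)), g(b ∧ ((b ∧ d) ∧ b), b ∧ (b ∧ b), d ∧ d ∧ d ∧ d), (g(b, d, a) ∧ a) ∧ d) ∧ (g(b, d, a) ∧ b) ∧ g(g((b ∧ d) ∧ a, g(b, a, b), d ∧ d ∧ a), a ∧ d ∧ (g(a, a, b) ∧ d), g(a, d, b) ∧ g(a, a, a)), a, b) ∧ d)
  Merge nested applications:  a ∧ a ∧ g(b ∧ g(g(d, b, a), (a ∧ a) ∧ a, d ∧ b ∧ (a ∧ a)) ∧ g(g(a ∧ d ∧ d ∧ d, b ∧ a, (d ∧ a) ∧ (d ∧ b)), g(b ∧ ((b ∧ d) ∧ b), b ∧ (b ∧ b), d ∧ d ∧ d ∧ d), (g(b, d, a) ∧ a) ∧ d) ∧ (g(b, d, a) ∧ b) ∧ g(g((b ∧ d) ∧ a, g(b, a, b), d ∧ d ∧ a), a ∧ d ∧ (g(a, a, b) ∧ d), g(a, d, b) ∧ g(a, a, a)), a, b) ∧ d
  Inside:  g(b ∧ g(g(d, b, a), (a ∧ a) ∧ a, d ∧ b ∧ (a ∧ a)) ∧ g(g(a ∧ d ∧ d ∧ d, b ∧ a, (d ∧ a) ∧ (d ∧ b)), g(b ∧ ((b ∧ d) ∧ b), b ∧ (b ∧ b), d ∧ d ∧ d ∧ d), (g(b, d, a) ∧ a) ∧ d) ∧ (g(b, d, a) ∧ b) ∧ g(g((b ∧ d) ∧ a, g(b, a, b), d ∧ d ∧ a), a ∧ d ∧ (g(a, a, b) ∧ d), g(a, d, b) ∧ g(a, a, a)), a, b)  →  g(b ∧ b ∧ g(b, d, a) ∧ g(g(a ∧ b ∧ d, g(b, a, b), a ∧ d ∧ d), a ∧ d ∧ d ∧ g(a, a, b), g(a, a, a) ∧ g(a, d, b)) ∧ g(g(a ∧ d ∧ d ∧ d, a ∧ b, a ∧ b ∧ d ∧ d), g(b ∧ b ∧ b ∧ d, b ∧ b ∧ b, d ∧ d ∧ d ∧ d), a ∧ d ∧ g(b, d, a)) ∧ g(g(d, b, a), a ∧ a ∧ a, a ∧ a ∧ b ∧ d), a, b)
  Order the arguments:  a ∧ a ∧ d ∧ g(b ∧ b ∧ g(b, d, a) ∧ g(g(a ∧ b ∧ d, g(b, a, b), a ∧ d ∧ d), a ∧ d ∧ d ∧ g(a, a, b), g(a, a, a) ∧ g(a, d, b)) ∧ g(g(a ∧ d ∧ d ∧ d, a ∧ b, a ∧ b ∧ d ∧ d), g(b ∧ b ∧ b ∧ d, b ∧ b ∧ b, d ∧ d ∧ d ∧ d), a ∧ d ∧ g(b, d, a)) ∧ g(g(d, b, a), a ∧ a ∧ a, a ∧ a ∧ b ∧ d), a, b)
Right:  ((a ∧ a) ∧ g(d ∧ b ∧ b ∧ g(g(a ∧ d ∧ g(g(b ∧ d ∧ a, g(b, a, b), a ∧ d ∧ d), d ∧ g(a, a, b) ∧ (a ∧ d), g(a, a, a) ∧ g(a, d, b)) ∧ d, a ∧ b, d ∧ (b ∧ (a ∧ d))), g(((d ∧ b) ∧ b) ∧ b, (b ∧ b) ∧ b, d ∧ d ∧ d ∧ d), a ∧ (g(b, d, a) ∧ d)) ∧ (g(g(d, b, a), a ∧ a ∧ a, d ∧ ((a ∧ b) ∧ a)) ∧ g(b, d, a)), a, b)) ∧ d
  Flatten:  a ∧ a ∧ g(d ∧ b ∧ b ∧ g(g(a ∧ d ∧ g(g(b ∧ d ∧ a, g(b, a, b), a ∧ d ∧ d), d ∧ g(a, a, b) ∧ (a ∧ d), g(a, a, a) ∧ g(a, d, b)) ∧ d, a ∧ b, d ∧ (b ∧ (a ∧ d))), g(((d ∧ b) ∧ b) ∧ b, (b ∧ b) ∧ b, d ∧ d ∧ d ∧ d), a ∧ (g(b, d, a) ∧ d)) ∧ (g(g(d, b, a), a ∧ a ∧ a, d ∧ ((a ∧ b) ∧ a)) ∧ g(b, d, a)), a, b) ∧ d
  Canonicalize subterm:  g(d ∧ b ∧ b ∧ g(g(a ∧ d ∧ g(g(b ∧ d ∧ a, g(b, a, b), a ∧ d ∧ d), d ∧ g(a, a, b) ∧ (a ∧ d), g(a, a, a) ∧ g(a, d, b)) ∧ d, a ∧ b, d ∧ (b ∧ (a ∧ d))), g(((d ∧ b) ∧ b) ∧ b, (b ∧ b) ∧ b, d ∧ d ∧ d ∧ d), a ∧ (g(b, d, a) ∧ d)) ∧ (g(g(d, b, a), a ∧ a ∧ a, d ∧ ((a ∧ b) ∧ a)) ∧ g(b, d, a)), a, b)  →  g(b ∧ b ∧ d ∧ g(b, d, a) ∧ g(g(a ∧ d ∧ d ∧ g(g(a ∧ b ∧ d, g(b, a, b), a ∧ d ∧ d), a ∧ d ∧ d ∧ g(a, a, b), g(a, a, a) ∧ g(a, d, b)), a ∧ b, a ∧ b ∧ d ∧ d), g(b ∧ b ∧ b ∧ d, b ∧ b ∧ b, d ∧ d ∧ d ∧ d), a ∧ d ∧ g(b, d, a)) ∧ g(g(d, b, a), a ∧ a ∧ a, a ∧ a ∧ b ∧ d), a, b)
  Order the arguments:  a ∧ a ∧ d ∧ g(b ∧ b ∧ d ∧ g(b, d, a) ∧ g(g(a ∧ d ∧ d ∧ g(g(a ∧ b ∧ d, g(b, a, b), a ∧ d ∧ d), a ∧ d ∧ d ∧ g(a, a, b), g(a, a, a) ∧ g(a, d, b)), a ∧ b, a ∧ b ∧ d ∧ d), g(b ∧ b ∧ b ∧ d, b ∧ b ∧ b, d ∧ d ∧ d ∧ d), a ∧ d ∧ g(b, d, a)) ∧ g(g(d, b, a), a ∧ a ∧ a, a ∧ a ∧ b ∧ d), a, b)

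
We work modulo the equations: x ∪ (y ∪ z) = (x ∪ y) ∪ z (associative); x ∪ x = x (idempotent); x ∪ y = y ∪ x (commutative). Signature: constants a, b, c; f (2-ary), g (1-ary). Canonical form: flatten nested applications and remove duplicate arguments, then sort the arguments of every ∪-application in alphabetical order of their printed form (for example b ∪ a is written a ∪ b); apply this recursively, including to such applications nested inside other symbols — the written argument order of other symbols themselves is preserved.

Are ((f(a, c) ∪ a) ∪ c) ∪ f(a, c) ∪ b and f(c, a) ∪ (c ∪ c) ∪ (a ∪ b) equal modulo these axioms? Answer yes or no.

Answer: no — a ∪ b ∪ c ∪ f(a, c) vs a ∪ b ∪ c ∪ f(c, a)

Derivation:
Left:  ((f(a, c) ∪ a) ∪ c) ∪ f(a, c) ∪ b
  Flatten:  f(a, c) ∪ a ∪ c ∪ f(a, c) ∪ b
  Deduplicate:  drop duplicate f(a, c)
  Sort arguments:  a ∪ b ∪ c ∪ f(a, c)
Right:  f(c, a) ∪ (c ∪ c) ∪ (a ∪ b)
  Un-nest:  f(c, a) ∪ c ∪ c ∪ a ∪ b
  Deduplicate:  drop duplicate c
  Sort arguments:  a ∪ b ∪ c ∪ f(c, a)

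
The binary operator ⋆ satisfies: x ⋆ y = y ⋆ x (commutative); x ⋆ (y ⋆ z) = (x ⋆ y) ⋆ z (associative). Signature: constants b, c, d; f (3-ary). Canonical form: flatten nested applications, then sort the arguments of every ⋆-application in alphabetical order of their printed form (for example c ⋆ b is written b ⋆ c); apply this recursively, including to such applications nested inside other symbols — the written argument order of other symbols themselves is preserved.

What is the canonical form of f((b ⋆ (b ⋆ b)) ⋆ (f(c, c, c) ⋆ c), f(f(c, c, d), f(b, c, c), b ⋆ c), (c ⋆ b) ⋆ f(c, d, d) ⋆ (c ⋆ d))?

Descend into:  (b ⋆ (b ⋆ b)) ⋆ (f(c, c, c) ⋆ c)
Flatten:  b ⋆ b ⋆ b ⋆ f(c, c, c) ⋆ c
Sort arguments:  b ⋆ b ⋆ b ⋆ c ⋆ f(c, c, c)
Put back:  f(b ⋆ b ⋆ b ⋆ c ⋆ f(c, c, c), f(f(c, c, d), f(b, c, c), b ⋆ c), b ⋆ c ⋆ c ⋆ d ⋆ f(c, d, d))

Answer: f(b ⋆ b ⋆ b ⋆ c ⋆ f(c, c, c), f(f(c, c, d), f(b, c, c), b ⋆ c), b ⋆ c ⋆ c ⋆ d ⋆ f(c, d, d))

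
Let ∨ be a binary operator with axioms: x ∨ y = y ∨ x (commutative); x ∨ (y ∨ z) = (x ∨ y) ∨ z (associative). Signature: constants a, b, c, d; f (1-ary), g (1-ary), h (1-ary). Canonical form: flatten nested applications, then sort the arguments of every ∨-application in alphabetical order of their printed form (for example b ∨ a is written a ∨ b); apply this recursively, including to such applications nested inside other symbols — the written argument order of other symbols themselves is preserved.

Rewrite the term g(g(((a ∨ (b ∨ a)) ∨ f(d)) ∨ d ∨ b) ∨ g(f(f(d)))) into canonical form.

Answer: g(g(a ∨ a ∨ b ∨ b ∨ d ∨ f(d)) ∨ g(f(f(d))))

Derivation:
Focus inside:  g(((a ∨ (b ∨ a)) ∨ f(d)) ∨ d ∨ b) ∨ g(f(f(d)))
Inside:  g(((a ∨ (b ∨ a)) ∨ f(d)) ∨ d ∨ b)  →  g(a ∨ a ∨ b ∨ b ∨ d ∨ f(d))
Sort:  g(a ∨ a ∨ b ∨ b ∨ d ∨ f(d)) ∨ g(f(f(d)))
Reassemble:  g(g(a ∨ a ∨ b ∨ b ∨ d ∨ f(d)) ∨ g(f(f(d))))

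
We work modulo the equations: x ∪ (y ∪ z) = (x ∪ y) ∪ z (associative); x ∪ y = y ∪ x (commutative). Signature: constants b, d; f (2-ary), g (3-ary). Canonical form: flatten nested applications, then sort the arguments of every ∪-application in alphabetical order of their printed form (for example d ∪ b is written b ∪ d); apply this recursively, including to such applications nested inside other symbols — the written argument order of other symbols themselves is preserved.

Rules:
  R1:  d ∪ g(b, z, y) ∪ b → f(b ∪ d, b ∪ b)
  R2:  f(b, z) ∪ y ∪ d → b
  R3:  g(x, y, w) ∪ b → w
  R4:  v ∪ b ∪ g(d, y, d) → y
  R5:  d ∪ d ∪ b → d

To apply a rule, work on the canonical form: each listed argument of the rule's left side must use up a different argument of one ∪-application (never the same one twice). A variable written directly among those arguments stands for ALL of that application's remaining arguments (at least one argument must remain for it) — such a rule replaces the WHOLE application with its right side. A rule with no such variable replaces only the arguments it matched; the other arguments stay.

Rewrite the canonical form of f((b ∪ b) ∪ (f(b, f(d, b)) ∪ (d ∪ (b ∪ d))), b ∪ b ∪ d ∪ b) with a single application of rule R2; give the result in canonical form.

Answer: f(b, b ∪ b ∪ b ∪ d)

Derivation:
Canonical form:  f(b ∪ b ∪ b ∪ d ∪ d ∪ f(b, f(d, b)), b ∪ b ∪ b ∪ d)
R2 matches:  uses d, f(b, f(d, b));  y := b ∪ b ∪ b ∪ d, z := f(d, b)
Every leftover argument binds to the variable; the entire application is replaced.
Giving:  f(b, b ∪ b ∪ b ∪ d)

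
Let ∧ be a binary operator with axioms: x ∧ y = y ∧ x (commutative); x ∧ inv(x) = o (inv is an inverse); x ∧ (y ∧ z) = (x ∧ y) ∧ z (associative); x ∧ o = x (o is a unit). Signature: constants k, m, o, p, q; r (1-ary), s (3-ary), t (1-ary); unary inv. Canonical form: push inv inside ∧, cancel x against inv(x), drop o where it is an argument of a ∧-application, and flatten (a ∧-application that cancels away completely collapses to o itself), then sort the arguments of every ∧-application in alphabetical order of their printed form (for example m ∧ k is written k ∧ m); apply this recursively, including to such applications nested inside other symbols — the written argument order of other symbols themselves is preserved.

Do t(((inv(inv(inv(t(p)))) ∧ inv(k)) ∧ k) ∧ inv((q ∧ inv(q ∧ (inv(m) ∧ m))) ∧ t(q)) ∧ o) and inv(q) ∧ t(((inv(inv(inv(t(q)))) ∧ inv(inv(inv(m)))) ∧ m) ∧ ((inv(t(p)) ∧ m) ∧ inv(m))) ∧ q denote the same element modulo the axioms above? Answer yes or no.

Left:  t(((inv(inv(inv(t(p)))) ∧ inv(k)) ∧ k) ∧ inv((q ∧ inv(q ∧ (inv(m) ∧ m))) ∧ t(q)) ∧ o)
  Focus inside:  ((inv(inv(inv(t(p)))) ∧ inv(k)) ∧ k) ∧ inv((q ∧ inv(q ∧ (inv(m) ∧ m))) ∧ t(q)) ∧ o
  Push inv inside:  distribute inv over ∧ and collapse double inv
  Cancel inverse pairs:  k cancels; q cancels; m cancels
  Combine occurrences:  inv(t(p)) ∧ inv(t(q))
  Put back:  t(inv(t(p)) ∧ inv(t(q)))
Right:  inv(q) ∧ t(((inv(inv(inv(t(q)))) ∧ inv(inv(inv(m)))) ∧ m) ∧ ((inv(t(p)) ∧ m) ∧ inv(m))) ∧ q
  Push inv inside:  distribute inv over ∧ and collapse double inv
  Inverses cancel:  q cancels
  Collect terms:  t(inv(t(p)) ∧ inv(t(q)))

Answer: yes — both canonical forms are t(inv(t(p)) ∧ inv(t(q)))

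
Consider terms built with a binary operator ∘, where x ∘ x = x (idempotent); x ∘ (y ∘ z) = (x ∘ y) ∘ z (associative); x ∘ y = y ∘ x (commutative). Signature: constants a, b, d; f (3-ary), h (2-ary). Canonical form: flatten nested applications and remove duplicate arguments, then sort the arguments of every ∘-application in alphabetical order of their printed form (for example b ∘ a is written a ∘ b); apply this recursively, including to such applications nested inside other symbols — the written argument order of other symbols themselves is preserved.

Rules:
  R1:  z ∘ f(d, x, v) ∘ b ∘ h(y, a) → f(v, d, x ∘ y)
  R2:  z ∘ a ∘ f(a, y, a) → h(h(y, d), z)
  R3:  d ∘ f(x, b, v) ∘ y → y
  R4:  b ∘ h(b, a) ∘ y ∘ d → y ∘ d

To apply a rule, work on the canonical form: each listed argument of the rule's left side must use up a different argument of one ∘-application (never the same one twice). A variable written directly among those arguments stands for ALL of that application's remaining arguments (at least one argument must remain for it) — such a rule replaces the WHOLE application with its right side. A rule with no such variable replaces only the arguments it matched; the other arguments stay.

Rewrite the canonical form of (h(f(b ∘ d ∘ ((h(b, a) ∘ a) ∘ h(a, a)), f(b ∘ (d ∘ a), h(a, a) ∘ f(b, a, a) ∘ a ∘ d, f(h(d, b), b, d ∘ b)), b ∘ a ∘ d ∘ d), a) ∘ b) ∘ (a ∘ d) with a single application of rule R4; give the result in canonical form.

Canonical form:  a ∘ b ∘ d ∘ h(f(a ∘ b ∘ d ∘ h(a, a) ∘ h(b, a), f(a ∘ b ∘ d, a ∘ d ∘ f(b, a, a) ∘ h(a, a), f(h(d, b), b, b ∘ d)), a ∘ b ∘ d), a)
R4 matches:  uses b, d, h(b, a);  y := a ∘ h(a, a)
The extension variable absorbs all remaining arguments, so the whole application is rewritten.
Giving:  a ∘ b ∘ d ∘ h(f(a ∘ d ∘ h(a, a), f(a ∘ b ∘ d, a ∘ d ∘ f(b, a, a) ∘ h(a, a), f(h(d, b), b, b ∘ d)), a ∘ b ∘ d), a)

Answer: a ∘ b ∘ d ∘ h(f(a ∘ d ∘ h(a, a), f(a ∘ b ∘ d, a ∘ d ∘ f(b, a, a) ∘ h(a, a), f(h(d, b), b, b ∘ d)), a ∘ b ∘ d), a)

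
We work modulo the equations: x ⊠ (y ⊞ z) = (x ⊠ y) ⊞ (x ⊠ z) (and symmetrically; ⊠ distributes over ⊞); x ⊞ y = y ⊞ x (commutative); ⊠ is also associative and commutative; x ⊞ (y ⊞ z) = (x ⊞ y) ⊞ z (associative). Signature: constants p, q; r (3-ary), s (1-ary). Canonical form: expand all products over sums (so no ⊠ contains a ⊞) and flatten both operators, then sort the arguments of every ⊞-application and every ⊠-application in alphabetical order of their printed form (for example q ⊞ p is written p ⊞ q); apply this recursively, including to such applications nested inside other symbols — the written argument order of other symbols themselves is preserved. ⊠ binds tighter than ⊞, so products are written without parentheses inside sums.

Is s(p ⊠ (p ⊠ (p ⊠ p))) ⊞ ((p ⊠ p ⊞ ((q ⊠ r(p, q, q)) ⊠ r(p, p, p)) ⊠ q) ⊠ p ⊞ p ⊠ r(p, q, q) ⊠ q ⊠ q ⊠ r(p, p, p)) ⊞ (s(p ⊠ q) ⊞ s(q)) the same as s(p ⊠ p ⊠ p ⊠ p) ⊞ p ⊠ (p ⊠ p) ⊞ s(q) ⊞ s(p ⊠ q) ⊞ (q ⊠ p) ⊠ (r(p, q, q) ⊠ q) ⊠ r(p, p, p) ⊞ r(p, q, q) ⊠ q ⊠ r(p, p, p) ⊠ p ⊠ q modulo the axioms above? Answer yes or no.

Answer: yes — both canonical forms are p ⊠ p ⊠ p ⊞ p ⊠ q ⊠ q ⊠ r(p, p, p) ⊠ r(p, q, q) ⊞ p ⊠ q ⊠ q ⊠ r(p, p, p) ⊠ r(p, q, q) ⊞ s(p ⊠ p ⊠ p ⊠ p) ⊞ s(p ⊠ q) ⊞ s(q)

Derivation:
Left:  s(p ⊠ (p ⊠ (p ⊠ p))) ⊞ ((p ⊠ p ⊞ ((q ⊠ r(p, q, q)) ⊠ r(p, p, p)) ⊠ q) ⊠ p ⊞ p ⊠ r(p, q, q) ⊠ q ⊠ q ⊠ r(p, p, p)) ⊞ (s(p ⊠ q) ⊞ s(q))
  Distribute:  s(p ⊠ p ⊠ p ⊠ p) ⊞ p ⊠ p ⊠ p ⊞ p ⊠ q ⊠ q ⊠ r(p, p, p) ⊠ r(p, q, q) ⊞ p ⊠ q ⊠ q ⊠ r(p, p, p) ⊠ r(p, q, q) ⊞ s(p ⊠ q) ⊞ s(q)
  Sort:  p ⊠ p ⊠ p ⊞ p ⊠ q ⊠ q ⊠ r(p, p, p) ⊠ r(p, q, q) ⊞ p ⊠ q ⊠ q ⊠ r(p, p, p) ⊠ r(p, q, q) ⊞ s(p ⊠ p ⊠ p ⊠ p) ⊞ s(p ⊠ q) ⊞ s(q)
Right:  s(p ⊠ p ⊠ p ⊠ p) ⊞ p ⊠ (p ⊠ p) ⊞ s(q) ⊞ s(p ⊠ q) ⊞ (q ⊠ p) ⊠ (r(p, q, q) ⊠ q) ⊠ r(p, p, p) ⊞ r(p, q, q) ⊠ q ⊠ r(p, p, p) ⊠ p ⊠ q
  Un-nest:  s(p ⊠ p ⊠ p ⊠ p) ⊞ p ⊠ p ⊠ p ⊞ s(q) ⊞ s(p ⊠ q) ⊞ p ⊠ q ⊠ q ⊠ r(p, p, p) ⊠ r(p, q, q) ⊞ p ⊠ q ⊠ q ⊠ r(p, p, p) ⊠ r(p, q, q)
  Sort arguments:  p ⊠ p ⊠ p ⊞ p ⊠ q ⊠ q ⊠ r(p, p, p) ⊠ r(p, q, q) ⊞ p ⊠ q ⊠ q ⊠ r(p, p, p) ⊠ r(p, q, q) ⊞ s(p ⊠ p ⊠ p ⊠ p) ⊞ s(p ⊠ q) ⊞ s(q)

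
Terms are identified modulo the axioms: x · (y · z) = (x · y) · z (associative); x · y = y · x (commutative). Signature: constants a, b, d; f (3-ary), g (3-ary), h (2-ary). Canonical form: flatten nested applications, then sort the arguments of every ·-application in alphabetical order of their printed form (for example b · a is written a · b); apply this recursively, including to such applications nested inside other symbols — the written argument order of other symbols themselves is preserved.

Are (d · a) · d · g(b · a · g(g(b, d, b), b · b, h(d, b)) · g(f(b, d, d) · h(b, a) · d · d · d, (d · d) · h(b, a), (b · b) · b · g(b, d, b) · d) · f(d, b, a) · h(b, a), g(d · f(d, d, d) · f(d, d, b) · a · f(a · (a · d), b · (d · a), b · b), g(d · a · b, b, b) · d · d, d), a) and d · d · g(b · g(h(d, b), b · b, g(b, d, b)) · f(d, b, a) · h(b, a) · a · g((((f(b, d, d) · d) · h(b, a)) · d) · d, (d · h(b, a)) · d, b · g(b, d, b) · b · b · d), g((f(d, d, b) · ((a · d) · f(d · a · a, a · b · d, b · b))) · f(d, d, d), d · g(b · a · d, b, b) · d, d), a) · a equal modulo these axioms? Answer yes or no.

Left:  (d · a) · d · g(b · a · g(g(b, d, b), b · b, h(d, b)) · g(f(b, d, d) · h(b, a) · d · d · d, (d · d) · h(b, a), (b · b) · b · g(b, d, b) · d) · f(d, b, a) · h(b, a), g(d · f(d, d, d) · f(d, d, b) · a · f(a · (a · d), b · (d · a), b · b), g(d · a · b, b, b) · d · d, d), a)
  Flatten:  d · a · d · g(b · a · g(g(b, d, b), b · b, h(d, b)) · g(f(b, d, d) · h(b, a) · d · d · d, (d · d) · h(b, a), (b · b) · b · g(b, d, b) · d) · f(d, b, a) · h(b, a), g(d · f(d, d, d) · f(d, d, b) · a · f(a · (a · d), b · (d · a), b · b), g(d · a · b, b, b) · d · d, d), a)
  Simplify inside:  g(b · a · g(g(b, d, b), b · b, h(d, b)) · g(f(b, d, d) · h(b, a) · d · d · d, (d · d) · h(b, a), (b · b) · b · g(b, d, b) · d) · f(d, b, a) · h(b, a), g(d · f(d, d, d) · f(d, d, b) · a · f(a · (a · d), b · (d · a), b · b), g(d · a · b, b, b) · d · d, d), a)  →  g(a · b · f(d, b, a) · g(d · d · d · f(b, d, d) · h(b, a), d · d · h(b, a), b · b · b · d · g(b, d, b)) · g(g(b, d, b), b · b, h(d, b)) · h(b, a), g(a · d · f(a · a · d, a · b · d, b · b) · f(d, d, b) · f(d, d, d), d · d · g(a · b · d, b, b), d), a)
  Sort:  a · d · d · g(a · b · f(d, b, a) · g(d · d · d · f(b, d, d) · h(b, a), d · d · h(b, a), b · b · b · d · g(b, d, b)) · g(g(b, d, b), b · b, h(d, b)) · h(b, a), g(a · d · f(a · a · d, a · b · d, b · b) · f(d, d, b) · f(d, d, d), d · d · g(a · b · d, b, b), d), a)
Right:  d · d · g(b · g(h(d, b), b · b, g(b, d, b)) · f(d, b, a) · h(b, a) · a · g((((f(b, d, d) · d) · h(b, a)) · d) · d, (d · h(b, a)) · d, b · g(b, d, b) · b · b · d), g((f(d, d, b) · ((a · d) · f(d · a · a, a · b · d, b · b))) · f(d, d, d), d · g(b · a · d, b, b) · d, d), a) · a
  Inside:  g(b · g(h(d, b), b · b, g(b, d, b)) · f(d, b, a) · h(b, a) · a · g((((f(b, d, d) · d) · h(b, a)) · d) · d, (d · h(b, a)) · d, b · g(b, d, b) · b · b · d), g((f(d, d, b) · ((a · d) · f(d · a · a, a · b · d, b · b))) · f(d, d, d), d · g(b · a · d, b, b) · d, d), a)  →  g(a · b · f(d, b, a) · g(d · d · d · f(b, d, d) · h(b, a), d · d · h(b, a), b · b · b · d · g(b, d, b)) · g(h(d, b), b · b, g(b, d, b)) · h(b, a), g(a · d · f(a · a · d, a · b · d, b · b) · f(d, d, b) · f(d, d, d), d · d · g(a · b · d, b, b), d), a)
  Order the arguments:  a · d · d · g(a · b · f(d, b, a) · g(d · d · d · f(b, d, d) · h(b, a), d · d · h(b, a), b · b · b · d · g(b, d, b)) · g(h(d, b), b · b, g(b, d, b)) · h(b, a), g(a · d · f(a · a · d, a · b · d, b · b) · f(d, d, b) · f(d, d, d), d · d · g(a · b · d, b, b), d), a)

Answer: no — a · d · d · g(a · b · f(d, b, a) · g(d · d · d · f(b, d, d) · h(b, a), d · d · h(b, a), b · b · b · d · g(b, d, b)) · g(g(b, d, b), b · b, h(d, b)) · h(b, a), g(a · d · f(a · a · d, a · b · d, b · b) · f(d, d, b) · f(d, d, d), d · d · g(a · b · d, b, b), d), a) vs a · d · d · g(a · b · f(d, b, a) · g(d · d · d · f(b, d, d) · h(b, a), d · d · h(b, a), b · b · b · d · g(b, d, b)) · g(h(d, b), b · b, g(b, d, b)) · h(b, a), g(a · d · f(a · a · d, a · b · d, b · b) · f(d, d, b) · f(d, d, d), d · d · g(a · b · d, b, b), d), a)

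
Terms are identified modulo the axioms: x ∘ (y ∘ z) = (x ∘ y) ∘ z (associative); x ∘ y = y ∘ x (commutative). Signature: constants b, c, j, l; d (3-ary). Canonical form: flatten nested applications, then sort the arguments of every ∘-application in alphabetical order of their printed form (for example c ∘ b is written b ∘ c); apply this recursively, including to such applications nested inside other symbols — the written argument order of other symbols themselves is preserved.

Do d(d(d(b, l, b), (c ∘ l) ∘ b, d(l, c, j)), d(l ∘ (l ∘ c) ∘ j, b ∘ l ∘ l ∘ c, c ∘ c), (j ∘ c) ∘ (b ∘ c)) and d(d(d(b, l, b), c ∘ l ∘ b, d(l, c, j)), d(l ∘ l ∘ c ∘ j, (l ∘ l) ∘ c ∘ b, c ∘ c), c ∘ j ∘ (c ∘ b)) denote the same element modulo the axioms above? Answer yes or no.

Answer: yes — both canonical forms are d(d(d(b, l, b), b ∘ c ∘ l, d(l, c, j)), d(c ∘ j ∘ l ∘ l, b ∘ c ∘ l ∘ l, c ∘ c), b ∘ c ∘ c ∘ j)

Derivation:
Left:  d(d(d(b, l, b), (c ∘ l) ∘ b, d(l, c, j)), d(l ∘ (l ∘ c) ∘ j, b ∘ l ∘ l ∘ c, c ∘ c), (j ∘ c) ∘ (b ∘ c))
  Descend into:  (j ∘ c) ∘ (b ∘ c)
  Flatten:  j ∘ c ∘ b ∘ c
  Order the arguments:  b ∘ c ∘ c ∘ j
  Reassemble:  d(d(d(b, l, b), b ∘ c ∘ l, d(l, c, j)), d(c ∘ j ∘ l ∘ l, b ∘ c ∘ l ∘ l, c ∘ c), b ∘ c ∘ c ∘ j)
Right:  d(d(d(b, l, b), c ∘ l ∘ b, d(l, c, j)), d(l ∘ l ∘ c ∘ j, (l ∘ l) ∘ c ∘ b, c ∘ c), c ∘ j ∘ (c ∘ b))
  Work inside:  c ∘ j ∘ (c ∘ b)
  Un-nest:  c ∘ j ∘ c ∘ b
  Sort arguments:  b ∘ c ∘ c ∘ j
  Rebuild:  d(d(d(b, l, b), b ∘ c ∘ l, d(l, c, j)), d(c ∘ j ∘ l ∘ l, b ∘ c ∘ l ∘ l, c ∘ c), b ∘ c ∘ c ∘ j)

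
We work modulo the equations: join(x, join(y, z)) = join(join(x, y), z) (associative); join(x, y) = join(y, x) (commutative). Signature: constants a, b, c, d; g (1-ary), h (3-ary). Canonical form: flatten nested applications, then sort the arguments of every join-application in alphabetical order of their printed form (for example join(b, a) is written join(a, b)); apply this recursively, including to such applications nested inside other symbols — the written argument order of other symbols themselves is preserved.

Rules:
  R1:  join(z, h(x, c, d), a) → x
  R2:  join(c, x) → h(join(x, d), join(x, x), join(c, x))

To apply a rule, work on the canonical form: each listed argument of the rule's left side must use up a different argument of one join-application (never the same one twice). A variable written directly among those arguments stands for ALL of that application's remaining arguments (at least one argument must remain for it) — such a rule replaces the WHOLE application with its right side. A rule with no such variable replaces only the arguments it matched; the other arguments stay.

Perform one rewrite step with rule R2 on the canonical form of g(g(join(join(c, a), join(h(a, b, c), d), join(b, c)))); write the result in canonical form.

Answer: g(g(h(join(a, b, c, d, d, h(a, b, c)), join(a, a, b, b, c, c, d, d, h(a, b, c), h(a, b, c)), join(a, b, c, c, d, h(a, b, c)))))

Derivation:
Canonical form:  g(g(join(a, b, c, c, d, h(a, b, c))))
Match R2:  consume c;  x := join(a, b, c, d, h(a, b, c))
The extension variable absorbs all remaining arguments, so the whole application is rewritten.
Giving:  g(g(h(join(a, b, c, d, d, h(a, b, c)), join(a, a, b, b, c, c, d, d, h(a, b, c), h(a, b, c)), join(a, b, c, c, d, h(a, b, c)))))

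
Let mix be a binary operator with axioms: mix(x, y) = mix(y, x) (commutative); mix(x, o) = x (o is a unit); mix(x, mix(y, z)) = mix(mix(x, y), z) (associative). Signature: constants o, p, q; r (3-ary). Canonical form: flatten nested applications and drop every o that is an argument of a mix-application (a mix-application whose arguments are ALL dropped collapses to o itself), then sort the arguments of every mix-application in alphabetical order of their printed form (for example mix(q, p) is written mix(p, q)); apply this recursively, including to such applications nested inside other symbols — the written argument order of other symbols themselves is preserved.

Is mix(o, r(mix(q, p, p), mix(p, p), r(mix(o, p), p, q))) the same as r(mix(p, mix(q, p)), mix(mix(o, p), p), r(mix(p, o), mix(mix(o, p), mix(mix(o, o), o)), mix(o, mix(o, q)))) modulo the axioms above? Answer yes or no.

Answer: yes — both canonical forms are r(mix(p, p, q), mix(p, p), r(p, p, q))

Derivation:
Left:  mix(o, r(mix(q, p, p), mix(p, p), r(mix(o, p), p, q)))
  Simplify inside:  r(mix(q, p, p), mix(p, p), r(mix(o, p), p, q))  →  r(mix(p, p, q), mix(p, p), r(p, p, q))
  Drop the unit:  drop o
  Order the arguments:  r(mix(p, p, q), mix(p, p), r(p, p, q))
Right:  r(mix(p, mix(q, p)), mix(mix(o, p), p), r(mix(p, o), mix(mix(o, p), mix(mix(o, o), o)), mix(o, mix(o, q))))
  Descend into:  mix(mix(o, p), mix(mix(o, o), o))
  Merge nested applications:  mix(o, p, o, o, o)
  Units out:  drop o (×4)
  Sort arguments:  p
  Put back:  r(mix(p, p, q), mix(p, p), r(p, p, q))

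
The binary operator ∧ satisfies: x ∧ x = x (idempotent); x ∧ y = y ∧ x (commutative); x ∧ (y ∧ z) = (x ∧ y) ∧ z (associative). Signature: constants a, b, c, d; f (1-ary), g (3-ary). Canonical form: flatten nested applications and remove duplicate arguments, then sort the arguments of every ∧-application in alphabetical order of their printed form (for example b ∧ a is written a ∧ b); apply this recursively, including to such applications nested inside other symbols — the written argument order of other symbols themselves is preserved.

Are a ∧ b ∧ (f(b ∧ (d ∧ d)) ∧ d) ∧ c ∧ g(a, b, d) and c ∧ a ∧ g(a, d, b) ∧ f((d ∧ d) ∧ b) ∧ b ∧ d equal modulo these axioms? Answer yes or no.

Answer: no — a ∧ b ∧ c ∧ d ∧ f(b ∧ d) ∧ g(a, b, d) vs a ∧ b ∧ c ∧ d ∧ f(b ∧ d) ∧ g(a, d, b)

Derivation:
Left:  a ∧ b ∧ (f(b ∧ (d ∧ d)) ∧ d) ∧ c ∧ g(a, b, d)
  Merge nested applications:  a ∧ b ∧ f(b ∧ (d ∧ d)) ∧ d ∧ c ∧ g(a, b, d)
  Simplify inside:  f(b ∧ (d ∧ d))  →  f(b ∧ d)
  Sort:  a ∧ b ∧ c ∧ d ∧ f(b ∧ d) ∧ g(a, b, d)
Right:  c ∧ a ∧ g(a, d, b) ∧ f((d ∧ d) ∧ b) ∧ b ∧ d
  Inside:  f((d ∧ d) ∧ b)  →  f(b ∧ d)
  Sort arguments:  a ∧ b ∧ c ∧ d ∧ f(b ∧ d) ∧ g(a, d, b)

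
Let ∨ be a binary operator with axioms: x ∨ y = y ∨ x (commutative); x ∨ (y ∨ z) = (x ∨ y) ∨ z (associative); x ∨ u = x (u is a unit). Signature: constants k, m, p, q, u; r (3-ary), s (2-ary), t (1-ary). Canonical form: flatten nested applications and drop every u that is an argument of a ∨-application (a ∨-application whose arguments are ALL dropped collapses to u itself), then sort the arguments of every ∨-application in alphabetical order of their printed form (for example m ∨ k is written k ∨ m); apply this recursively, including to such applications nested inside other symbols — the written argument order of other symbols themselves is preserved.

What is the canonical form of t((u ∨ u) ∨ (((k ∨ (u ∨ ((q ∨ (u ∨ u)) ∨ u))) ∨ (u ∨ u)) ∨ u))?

Answer: t(k ∨ q)

Derivation:
Work inside:  (u ∨ u) ∨ (((k ∨ (u ∨ ((q ∨ (u ∨ u)) ∨ u))) ∨ (u ∨ u)) ∨ u)
Flatten:  u ∨ u ∨ k ∨ u ∨ q ∨ u ∨ u ∨ u ∨ u ∨ u ∨ u
Units out:  drop u (×9)
Order the arguments:  k ∨ q
Reassemble:  t(k ∨ q)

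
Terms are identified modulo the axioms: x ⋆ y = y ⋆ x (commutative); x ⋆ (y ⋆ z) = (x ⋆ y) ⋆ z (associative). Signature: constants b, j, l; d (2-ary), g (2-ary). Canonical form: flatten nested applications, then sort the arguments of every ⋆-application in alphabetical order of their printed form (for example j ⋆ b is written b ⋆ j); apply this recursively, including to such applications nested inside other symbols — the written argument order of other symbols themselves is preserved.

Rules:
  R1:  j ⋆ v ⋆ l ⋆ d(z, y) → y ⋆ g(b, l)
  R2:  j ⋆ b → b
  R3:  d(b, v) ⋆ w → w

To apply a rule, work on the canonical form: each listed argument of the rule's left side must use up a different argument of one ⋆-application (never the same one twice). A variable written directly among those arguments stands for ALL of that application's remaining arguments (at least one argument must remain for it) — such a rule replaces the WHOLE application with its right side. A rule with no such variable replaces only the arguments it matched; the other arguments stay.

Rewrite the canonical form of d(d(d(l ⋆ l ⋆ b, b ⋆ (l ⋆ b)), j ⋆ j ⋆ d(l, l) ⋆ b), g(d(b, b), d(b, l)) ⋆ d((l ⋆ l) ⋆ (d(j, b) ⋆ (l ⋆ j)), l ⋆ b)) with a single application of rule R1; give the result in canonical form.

Answer: d(d(d(b ⋆ l ⋆ l, b ⋆ b ⋆ l), b ⋆ d(l, l) ⋆ j ⋆ j), d(b ⋆ g(b, l), b ⋆ l) ⋆ g(d(b, b), d(b, l)))

Derivation:
Canonical form:  d(d(d(b ⋆ l ⋆ l, b ⋆ b ⋆ l), b ⋆ d(l, l) ⋆ j ⋆ j), d(d(j, b) ⋆ j ⋆ l ⋆ l ⋆ l, b ⋆ l) ⋆ g(d(b, b), d(b, l)))
Match R1:  consume d(j, b), j, l;  v := l ⋆ l, y := b, z := j
The variable takes the whole remainder — replace the entire application.
Result:  d(d(d(b ⋆ l ⋆ l, b ⋆ b ⋆ l), b ⋆ d(l, l) ⋆ j ⋆ j), d(b ⋆ g(b, l), b ⋆ l) ⋆ g(d(b, b), d(b, l)))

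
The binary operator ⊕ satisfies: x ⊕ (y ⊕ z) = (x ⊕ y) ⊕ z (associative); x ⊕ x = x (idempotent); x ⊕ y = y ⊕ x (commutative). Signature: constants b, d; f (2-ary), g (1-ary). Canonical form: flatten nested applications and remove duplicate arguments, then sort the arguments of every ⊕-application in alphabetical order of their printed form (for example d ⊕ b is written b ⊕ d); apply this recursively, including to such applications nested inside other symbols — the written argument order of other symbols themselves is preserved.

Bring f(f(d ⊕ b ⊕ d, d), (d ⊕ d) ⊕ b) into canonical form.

Work inside:  (d ⊕ d) ⊕ b
Merge nested applications:  d ⊕ d ⊕ b
Drop duplicates:  drop duplicate d
Order the arguments:  b ⊕ d
Rebuild:  f(f(b ⊕ d, d), b ⊕ d)

Answer: f(f(b ⊕ d, d), b ⊕ d)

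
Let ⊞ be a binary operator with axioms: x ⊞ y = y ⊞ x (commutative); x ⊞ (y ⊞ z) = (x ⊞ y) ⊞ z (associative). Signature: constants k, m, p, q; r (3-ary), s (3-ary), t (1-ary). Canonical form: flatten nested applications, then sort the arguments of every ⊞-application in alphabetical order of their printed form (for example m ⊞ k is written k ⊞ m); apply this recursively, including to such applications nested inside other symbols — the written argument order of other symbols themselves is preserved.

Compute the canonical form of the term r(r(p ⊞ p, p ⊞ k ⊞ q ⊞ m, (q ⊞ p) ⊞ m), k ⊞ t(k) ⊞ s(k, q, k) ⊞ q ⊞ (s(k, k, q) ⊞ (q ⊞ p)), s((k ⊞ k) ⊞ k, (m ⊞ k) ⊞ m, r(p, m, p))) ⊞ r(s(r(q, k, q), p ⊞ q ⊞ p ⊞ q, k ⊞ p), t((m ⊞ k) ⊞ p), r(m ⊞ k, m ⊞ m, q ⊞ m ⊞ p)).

Answer: r(r(p ⊞ p, k ⊞ m ⊞ p ⊞ q, m ⊞ p ⊞ q), k ⊞ p ⊞ q ⊞ q ⊞ s(k, k, q) ⊞ s(k, q, k) ⊞ t(k), s(k ⊞ k ⊞ k, k ⊞ m ⊞ m, r(p, m, p))) ⊞ r(s(r(q, k, q), p ⊞ p ⊞ q ⊞ q, k ⊞ p), t(k ⊞ m ⊞ p), r(k ⊞ m, m ⊞ m, m ⊞ p ⊞ q))

Derivation:
Canonicalize subterm:  r(r(p ⊞ p, p ⊞ k ⊞ q ⊞ m, (q ⊞ p) ⊞ m), k ⊞ t(k) ⊞ s(k, q, k) ⊞ q ⊞ (s(k, k, q) ⊞ (q ⊞ p)), s((k ⊞ k) ⊞ k, (m ⊞ k) ⊞ m, r(p, m, p)))  →  r(r(p ⊞ p, k ⊞ m ⊞ p ⊞ q, m ⊞ p ⊞ q), k ⊞ p ⊞ q ⊞ q ⊞ s(k, k, q) ⊞ s(k, q, k) ⊞ t(k), s(k ⊞ k ⊞ k, k ⊞ m ⊞ m, r(p, m, p)))
Canonicalize subterm:  r(s(r(q, k, q), p ⊞ q ⊞ p ⊞ q, k ⊞ p), t((m ⊞ k) ⊞ p), r(m ⊞ k, m ⊞ m, q ⊞ m ⊞ p))  →  r(s(r(q, k, q), p ⊞ p ⊞ q ⊞ q, k ⊞ p), t(k ⊞ m ⊞ p), r(k ⊞ m, m ⊞ m, m ⊞ p ⊞ q))
Order the arguments:  r(r(p ⊞ p, k ⊞ m ⊞ p ⊞ q, m ⊞ p ⊞ q), k ⊞ p ⊞ q ⊞ q ⊞ s(k, k, q) ⊞ s(k, q, k) ⊞ t(k), s(k ⊞ k ⊞ k, k ⊞ m ⊞ m, r(p, m, p))) ⊞ r(s(r(q, k, q), p ⊞ p ⊞ q ⊞ q, k ⊞ p), t(k ⊞ m ⊞ p), r(k ⊞ m, m ⊞ m, m ⊞ p ⊞ q))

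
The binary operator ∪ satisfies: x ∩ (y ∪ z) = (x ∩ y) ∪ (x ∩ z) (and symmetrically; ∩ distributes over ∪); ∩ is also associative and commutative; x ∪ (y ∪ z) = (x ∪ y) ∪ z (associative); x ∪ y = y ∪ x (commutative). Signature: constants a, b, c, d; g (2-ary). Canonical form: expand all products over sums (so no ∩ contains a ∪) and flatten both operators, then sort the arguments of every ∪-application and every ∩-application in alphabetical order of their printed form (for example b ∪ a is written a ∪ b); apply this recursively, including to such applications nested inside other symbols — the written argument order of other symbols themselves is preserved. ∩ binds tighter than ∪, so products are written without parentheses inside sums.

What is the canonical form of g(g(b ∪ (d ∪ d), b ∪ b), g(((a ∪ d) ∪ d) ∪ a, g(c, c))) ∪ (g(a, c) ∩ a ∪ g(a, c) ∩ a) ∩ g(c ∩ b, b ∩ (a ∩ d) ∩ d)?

Answer: a ∩ g(a, c) ∩ g(b ∩ c, a ∩ b ∩ d ∩ d) ∪ a ∩ g(a, c) ∩ g(b ∩ c, a ∩ b ∩ d ∩ d) ∪ g(g(b ∪ d ∪ d, b ∪ b), g(a ∪ a ∪ d ∪ d, g(c, c)))

Derivation:
Expand:  g(g(b ∪ d ∪ d, b ∪ b), g(a ∪ a ∪ d ∪ d, g(c, c))) ∪ a ∩ g(a, c) ∩ g(b ∩ c, a ∩ b ∩ d ∩ d) ∪ a ∩ g(a, c) ∩ g(b ∩ c, a ∩ b ∩ d ∩ d)
Sort arguments:  a ∩ g(a, c) ∩ g(b ∩ c, a ∩ b ∩ d ∩ d) ∪ a ∩ g(a, c) ∩ g(b ∩ c, a ∩ b ∩ d ∩ d) ∪ g(g(b ∪ d ∪ d, b ∪ b), g(a ∪ a ∪ d ∪ d, g(c, c)))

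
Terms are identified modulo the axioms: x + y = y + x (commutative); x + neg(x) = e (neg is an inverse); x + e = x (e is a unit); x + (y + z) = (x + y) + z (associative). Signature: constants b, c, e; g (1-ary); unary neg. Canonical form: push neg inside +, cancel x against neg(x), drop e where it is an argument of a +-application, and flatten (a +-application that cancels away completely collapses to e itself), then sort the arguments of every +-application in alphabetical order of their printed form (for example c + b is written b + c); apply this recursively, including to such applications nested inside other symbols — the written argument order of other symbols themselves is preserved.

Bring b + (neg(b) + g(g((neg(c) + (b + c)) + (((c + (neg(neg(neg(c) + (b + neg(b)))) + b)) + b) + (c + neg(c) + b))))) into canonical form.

Answer: g(g(b + b + b + b))

Derivation:
Push neg inside:  distribute neg over + and collapse double neg
Cancel:  b cancels
Collect:  g(g(b + b + b + b))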